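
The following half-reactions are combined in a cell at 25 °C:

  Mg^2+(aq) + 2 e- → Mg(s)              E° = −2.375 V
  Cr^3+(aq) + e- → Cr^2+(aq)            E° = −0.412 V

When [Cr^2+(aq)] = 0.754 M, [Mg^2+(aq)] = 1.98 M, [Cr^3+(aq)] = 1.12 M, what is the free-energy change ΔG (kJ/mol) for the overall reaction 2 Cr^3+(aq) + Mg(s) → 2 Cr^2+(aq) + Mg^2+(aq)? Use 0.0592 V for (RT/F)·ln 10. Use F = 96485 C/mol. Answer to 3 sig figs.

E°cell = −0.412 − (−2.375) = +1.963 V; the balanced reaction transfers n = 2 electrons.
Q = ([Cr^2+(aq)]^2·[Mg^2+(aq)]) / [Cr^3+(aq)]^2 = 0.897, so log Q = −0.047 and E = +1.963 − (0.0592/2)(−0.047) = +1.9644 V.
ΔG = −nFE = −(2)(96485)(+1.9644) J/mol = −379 kJ/mol.

−379 kJ/mol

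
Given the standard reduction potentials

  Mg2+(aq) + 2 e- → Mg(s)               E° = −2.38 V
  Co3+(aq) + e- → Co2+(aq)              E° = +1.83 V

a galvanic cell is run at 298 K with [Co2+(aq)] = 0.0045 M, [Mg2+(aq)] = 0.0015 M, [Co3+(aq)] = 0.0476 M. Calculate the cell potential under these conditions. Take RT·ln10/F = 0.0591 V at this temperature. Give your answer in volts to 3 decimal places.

+4.354 V

The Co³⁺/Co²⁺ couple has the more positive E°, so it is the cathode; Mg²⁺/Mg is the anode.
E°cell = +1.83 − (−2.38) = +4.21 V, with n = 2 electrons transferred.
For the overall reaction 2 Co3+(aq) + Mg(s) → 2 Co2+(aq) + Mg2+(aq), Q = ([Co2+(aq)]^2·[Mg2+(aq)]) / [Co3+(aq)]^2 = 1.34×10^−5, giving log Q = −4.873.
By the Nernst equation, E = +4.21 − (0.0591/2)·(−4.873) = +4.354 V.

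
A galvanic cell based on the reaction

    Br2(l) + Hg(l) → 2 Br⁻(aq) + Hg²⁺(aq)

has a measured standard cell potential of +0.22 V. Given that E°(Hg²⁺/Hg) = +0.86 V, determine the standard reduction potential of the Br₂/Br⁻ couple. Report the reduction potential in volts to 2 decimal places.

+1.08 V

In the reaction as written the Br₂/Br⁻ couple is reduced (cathode) and Hg²⁺/Hg is oxidized (anode), so E°cell = E°(Br₂/Br⁻) − E°(Hg²⁺/Hg).
E°(Br₂/Br⁻) = E°cell + E°(anode) = +0.22 + (+0.86) = +1.08 V.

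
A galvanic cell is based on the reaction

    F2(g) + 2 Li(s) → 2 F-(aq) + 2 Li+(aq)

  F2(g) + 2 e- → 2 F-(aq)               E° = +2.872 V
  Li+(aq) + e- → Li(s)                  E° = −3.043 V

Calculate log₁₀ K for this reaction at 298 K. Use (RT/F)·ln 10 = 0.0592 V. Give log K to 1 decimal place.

The F₂/F⁻ couple is reduced (cathode); E°cell = +2.872 − (−3.043) = +5.915 V with n = 2.
At equilibrium E = 0, so log K = nE°cell / 0.0592 = (2)(+5.915) / 0.0592 = 199.8.

log K = 199.8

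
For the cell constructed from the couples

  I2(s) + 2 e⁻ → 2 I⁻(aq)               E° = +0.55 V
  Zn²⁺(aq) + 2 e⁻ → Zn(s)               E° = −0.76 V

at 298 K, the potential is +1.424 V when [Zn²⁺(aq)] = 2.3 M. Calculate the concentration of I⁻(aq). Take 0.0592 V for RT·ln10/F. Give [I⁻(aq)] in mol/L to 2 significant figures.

With I₂/I⁻ at the cathode and Zn²⁺/Zn at the anode, E°cell = +0.55 − (−0.76) = +1.31 V (n = 2).
Since E = E° − (0.0592/n)·log Q, log Q = n(E° − E)/0.0592 = −3.851.
Balancing electrons gives I2(s) + Zn(s) → 2 I⁻(aq) + Zn²⁺(aq); thus Q = [I⁻(aq)]^2·[Zn²⁺(aq)].
Substituting the known concentrations and solving, log [I⁻(aq)] = −2.106 and [I⁻(aq)] = 0.0078 M.

0.0078 M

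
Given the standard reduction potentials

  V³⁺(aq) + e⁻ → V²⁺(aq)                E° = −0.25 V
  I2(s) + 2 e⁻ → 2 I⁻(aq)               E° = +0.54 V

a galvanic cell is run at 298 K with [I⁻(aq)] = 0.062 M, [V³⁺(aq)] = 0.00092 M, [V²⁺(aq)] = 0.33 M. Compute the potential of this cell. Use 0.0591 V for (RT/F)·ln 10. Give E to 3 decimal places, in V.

+1.012 V

Since E°(I₂/I⁻) > E°(V³⁺/V²⁺), I₂/I⁻ serves as the cathode.
The standard potential is +0.54 − (−0.25) = +0.79 V and the balanced reaction transfers n = 2 electrons.
The balanced reaction is I2(s) + 2 V²⁺(aq) → 2 I⁻(aq) + 2 V³⁺(aq), so Q = ([I⁻(aq)]^2·[V³⁺(aq)]^2) / [V²⁺(aq)]^2 = 2.99×10^−8 and log Q = −7.525.
E = E° − (0.0591/n)·log Q = +0.79 − (0.0591/2)(−7.525) = +1.012 V.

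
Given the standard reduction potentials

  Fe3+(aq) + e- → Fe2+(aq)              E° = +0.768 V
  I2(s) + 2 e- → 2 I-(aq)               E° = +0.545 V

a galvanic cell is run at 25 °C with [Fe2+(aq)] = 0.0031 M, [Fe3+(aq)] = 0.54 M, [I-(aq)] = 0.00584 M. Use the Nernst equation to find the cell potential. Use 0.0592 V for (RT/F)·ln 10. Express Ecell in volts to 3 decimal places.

+0.223 V

Fe³⁺/Fe²⁺ is reduced (cathode, E° = +0.768 V) and I₂/I⁻ is oxidized (anode).
E°cell = +0.768 − (+0.545) = +0.223 V, with n = 2 electrons transferred.
For the overall reaction 2 Fe3+(aq) + 2 I-(aq) → 2 Fe2+(aq) + I2(s), Q = [Fe2+(aq)]^2 / ([Fe3+(aq)]^2·[I-(aq)]^2) = 0.966, giving log Q = −0.015.
Applying E = E° − (RT ln10/nF)·log Q gives +0.223 − (0.0592/2)(−0.015) = +0.223 V.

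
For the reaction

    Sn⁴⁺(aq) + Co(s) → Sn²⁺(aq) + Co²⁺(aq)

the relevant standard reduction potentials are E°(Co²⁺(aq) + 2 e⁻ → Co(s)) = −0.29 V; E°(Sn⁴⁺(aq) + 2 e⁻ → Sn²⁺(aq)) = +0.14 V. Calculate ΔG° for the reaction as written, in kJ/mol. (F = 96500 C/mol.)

−83.0 kJ/mol

In the reaction as written Sn⁴⁺(aq) is reduced, so the Sn⁴⁺/Sn²⁺ couple is the cathode and Co²⁺/Co is the anode.
E°cell = +0.14 − (−0.29) = +0.43 V; balancing electrons gives n = 2.
ΔG° = −nFE°cell = −(2)(96500)(+0.43) J/mol = −83.0 kJ/mol.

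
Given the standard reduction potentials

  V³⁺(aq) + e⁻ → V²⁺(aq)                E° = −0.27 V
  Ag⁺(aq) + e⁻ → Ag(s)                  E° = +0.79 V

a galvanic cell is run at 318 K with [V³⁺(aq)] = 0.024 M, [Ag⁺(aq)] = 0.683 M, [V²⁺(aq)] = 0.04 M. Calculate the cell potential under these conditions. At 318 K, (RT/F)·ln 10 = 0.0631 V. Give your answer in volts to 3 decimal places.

The Ag⁺/Ag couple has the more positive E°, so it is the cathode; V³⁺/V²⁺ is the anode.
E°cell = +0.79 − (−0.27) = +1.06 V, with n = 1 electron transferred.
Balancing gives Ag⁺(aq) + V²⁺(aq) → Ag(s) + V³⁺(aq); hence Q = [V³⁺(aq)] / ([Ag⁺(aq)]·[V²⁺(aq)]) = 0.878 (log Q = −0.056).
E = E° − (0.0631/n)·log Q = +1.06 − (0.0631/1)(−0.056) = +1.064 V.

+1.064 V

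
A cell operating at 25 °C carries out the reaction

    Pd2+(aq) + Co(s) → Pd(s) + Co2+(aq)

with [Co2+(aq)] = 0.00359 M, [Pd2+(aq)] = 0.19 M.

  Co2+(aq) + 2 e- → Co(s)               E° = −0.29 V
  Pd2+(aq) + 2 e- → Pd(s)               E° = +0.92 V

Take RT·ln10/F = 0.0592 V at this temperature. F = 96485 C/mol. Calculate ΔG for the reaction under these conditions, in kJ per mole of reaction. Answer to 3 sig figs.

−243 kJ/mol

The standard cell potential is +0.92 − (−0.29) = +1.21 V, with n = 2 electrons in the balanced equation.
The reaction quotient is [Co2+(aq)] / [Pd2+(aq)] = 0.0189; by Nernst, E = +1.21 − (0.0592/2)(−1.724) = +1.2610 V.
ΔG = −nFE = −(2)(96485)(+1.2610) J/mol = −243 kJ/mol.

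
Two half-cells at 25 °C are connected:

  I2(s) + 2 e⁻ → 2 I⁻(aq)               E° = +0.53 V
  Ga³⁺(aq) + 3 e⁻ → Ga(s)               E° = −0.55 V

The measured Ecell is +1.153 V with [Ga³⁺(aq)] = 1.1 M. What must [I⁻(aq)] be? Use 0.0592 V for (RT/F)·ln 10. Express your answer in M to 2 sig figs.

0.057 M

I₂/I⁻ is the cathode (higher E°); E°cell = +0.53 − (−0.55) = +1.08 V with n = 6.
Since E = E° − (0.0592/n)·log Q, log Q = n(E° − E)/0.0592 = −7.399.
The balanced reaction is 3 I2(s) + 2 Ga(s) → 6 I⁻(aq) + 2 Ga³⁺(aq), so Q = [I⁻(aq)]^6·[Ga³⁺(aq)]^2.
Solving for the unknown gives log [I⁻(aq)] = −1.247, so [I⁻(aq)] ≈ 0.057 M.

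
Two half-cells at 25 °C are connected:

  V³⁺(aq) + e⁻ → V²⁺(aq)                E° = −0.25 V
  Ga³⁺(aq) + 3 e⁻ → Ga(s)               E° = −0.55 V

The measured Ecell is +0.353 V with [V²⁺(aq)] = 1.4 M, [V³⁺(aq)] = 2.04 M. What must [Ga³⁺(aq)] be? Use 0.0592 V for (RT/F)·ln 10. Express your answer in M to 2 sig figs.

The V³⁺/V²⁺ couple has the larger reduction potential, so it is the cathode: E°cell = −0.25 − (−0.55) = +0.30 V and n = 3.
Rearranging E = E° − (0.0592/n)·log Q gives log Q = 3(+0.30 − (+0.353))/0.0592 = −2.686.
For 3 V³⁺(aq) + Ga(s) → 3 V²⁺(aq) + Ga³⁺(aq), the reaction quotient is Q = ([V²⁺(aq)]^3·[Ga³⁺(aq)]) / [V³⁺(aq)]^3.
Isolating [Ga³⁺(aq)] in Q = 10^{−2.686} yields log [Ga³⁺(aq)] = −2.195, i.e. 0.0064 M.

0.0064 M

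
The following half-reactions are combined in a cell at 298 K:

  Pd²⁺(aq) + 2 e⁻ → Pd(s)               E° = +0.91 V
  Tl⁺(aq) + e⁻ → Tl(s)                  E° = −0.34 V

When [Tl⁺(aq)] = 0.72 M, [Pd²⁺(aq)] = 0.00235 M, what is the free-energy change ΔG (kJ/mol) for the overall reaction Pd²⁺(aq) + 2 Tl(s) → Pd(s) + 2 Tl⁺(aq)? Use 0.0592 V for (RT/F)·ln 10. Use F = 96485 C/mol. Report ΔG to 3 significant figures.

The standard cell potential is +0.91 − (−0.34) = +1.25 V, with n = 2 electrons in the balanced equation.
The reaction quotient is [Tl⁺(aq)]^2 / [Pd²⁺(aq)] = 221; by Nernst, E = +1.25 − (0.0592/2)(2.344) = +1.1806 V.
Finally ΔG = −nFE = −(2)(96485 C/mol)(+1.1806 V) = −228 kJ/mol.

−228 kJ/mol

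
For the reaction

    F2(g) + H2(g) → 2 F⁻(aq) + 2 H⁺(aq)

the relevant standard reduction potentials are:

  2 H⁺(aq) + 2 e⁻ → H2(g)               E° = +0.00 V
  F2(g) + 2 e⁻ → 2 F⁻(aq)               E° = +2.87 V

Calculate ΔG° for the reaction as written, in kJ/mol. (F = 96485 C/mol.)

In the reaction as written F2(g) is reduced, so the F₂/F⁻ couple is the cathode and 2H⁺/H₂ is the anode.
E°cell = +2.87 − (+0.00) = +2.87 V; balancing electrons gives n = 2.
ΔG° = −nFE°cell = −(2)(96485)(+2.87) J/mol = −554 kJ/mol.

−554 kJ/mol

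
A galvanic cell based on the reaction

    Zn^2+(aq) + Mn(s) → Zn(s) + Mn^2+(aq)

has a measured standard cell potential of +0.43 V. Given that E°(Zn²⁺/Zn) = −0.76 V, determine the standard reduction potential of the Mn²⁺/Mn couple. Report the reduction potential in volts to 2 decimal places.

In the reaction as written the Zn²⁺/Zn couple is reduced (cathode) and Mn²⁺/Mn is oxidized (anode), so E°cell = E°(Zn²⁺/Zn) − E°(Mn²⁺/Mn).
E°(Mn²⁺/Mn) = E°(cathode) − E°cell = −0.76 − (+0.43) = −1.19 V.

−1.19 V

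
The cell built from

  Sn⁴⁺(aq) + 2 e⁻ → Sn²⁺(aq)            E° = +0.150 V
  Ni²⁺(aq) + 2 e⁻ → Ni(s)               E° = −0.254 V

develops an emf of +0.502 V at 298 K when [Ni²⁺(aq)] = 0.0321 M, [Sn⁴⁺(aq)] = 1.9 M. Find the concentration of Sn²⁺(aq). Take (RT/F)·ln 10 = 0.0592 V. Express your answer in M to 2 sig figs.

0.029 M

Sn⁴⁺/Sn²⁺ is the cathode (higher E°); E°cell = +0.150 − (−0.254) = +0.404 V with n = 2.
Since E = E° − (0.0592/n)·log Q, log Q = n(E° − E)/0.0592 = −3.311.
For Sn⁴⁺(aq) + Ni(s) → Sn²⁺(aq) + Ni²⁺(aq), the reaction quotient is Q = ([Sn²⁺(aq)]·[Ni²⁺(aq)]) / [Sn⁴⁺(aq)].
Substituting the known concentrations and solving, log [Sn²⁺(aq)] = −1.539 and [Sn²⁺(aq)] = 0.029 M.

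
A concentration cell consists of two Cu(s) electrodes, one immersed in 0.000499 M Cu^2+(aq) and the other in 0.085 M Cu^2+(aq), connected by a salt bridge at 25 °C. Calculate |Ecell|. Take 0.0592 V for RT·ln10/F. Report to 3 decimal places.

0.066 V

For a concentration cell E°cell = 0, since both electrodes use the same couple.
The compartment with the higher Cu^2+(aq) concentration (0.085 M) acts as the cathode; ions are reduced there and produced at the dilute (0.000499 M) anode.
With n = 2, Ecell = −(0.0592/2)·log([dilute]/[conc]) = −(0.0592/2)·log(0.000499/0.085) = +0.066 V.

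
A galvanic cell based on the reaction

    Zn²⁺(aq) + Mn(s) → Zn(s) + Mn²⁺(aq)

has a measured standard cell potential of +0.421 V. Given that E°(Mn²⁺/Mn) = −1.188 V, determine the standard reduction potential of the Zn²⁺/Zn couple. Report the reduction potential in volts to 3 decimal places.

−0.767 V

In the reaction as written the Zn²⁺/Zn couple is reduced (cathode) and Mn²⁺/Mn is oxidized (anode), so E°cell = E°(Zn²⁺/Zn) − E°(Mn²⁺/Mn).
E°(Zn²⁺/Zn) = E°cell + E°(anode) = +0.421 + (−1.188) = −0.767 V.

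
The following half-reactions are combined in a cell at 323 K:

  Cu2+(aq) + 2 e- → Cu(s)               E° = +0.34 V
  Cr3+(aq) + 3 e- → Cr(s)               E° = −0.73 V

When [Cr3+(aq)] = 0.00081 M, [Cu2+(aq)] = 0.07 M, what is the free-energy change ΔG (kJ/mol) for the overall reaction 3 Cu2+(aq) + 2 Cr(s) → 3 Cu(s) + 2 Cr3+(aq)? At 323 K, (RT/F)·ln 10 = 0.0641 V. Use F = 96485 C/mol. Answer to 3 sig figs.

−636 kJ/mol

The standard cell potential is +0.34 − (−0.73) = +1.07 V, with n = 6 electrons in the balanced equation.
Here Q = [Cr3+(aq)]^2 / [Cu2+(aq)]^3 = 0.00191 (log Q = −2.718), giving E = +1.07 − (0.0641/6)·(−2.718) = +1.0990 V.
Finally ΔG = −nFE = −(6)(96485 C/mol)(+1.0990 V) = −636 kJ/mol.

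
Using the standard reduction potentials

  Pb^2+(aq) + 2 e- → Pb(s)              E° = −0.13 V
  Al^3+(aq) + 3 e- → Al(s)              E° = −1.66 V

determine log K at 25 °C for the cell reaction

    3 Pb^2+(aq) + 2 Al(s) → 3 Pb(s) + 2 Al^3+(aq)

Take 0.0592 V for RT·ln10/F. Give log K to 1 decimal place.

The Pb²⁺/Pb couple is reduced (cathode); E°cell = −0.13 − (−1.66) = +1.53 V with n = 6.
At equilibrium E = 0, so log K = nE°cell / 0.0592 = (6)(+1.53) / 0.0592 = 155.1.

log K = 155.1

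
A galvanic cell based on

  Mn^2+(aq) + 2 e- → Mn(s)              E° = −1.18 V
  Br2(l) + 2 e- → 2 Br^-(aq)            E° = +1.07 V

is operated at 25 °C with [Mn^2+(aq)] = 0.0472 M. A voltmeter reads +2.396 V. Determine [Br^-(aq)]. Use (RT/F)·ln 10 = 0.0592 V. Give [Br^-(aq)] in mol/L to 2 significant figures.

Br₂/Br⁻ is the cathode (higher E°); E°cell = +1.07 − (−1.18) = +2.25 V with n = 2.
Rearranging E = E° − (0.0592/n)·log Q gives log Q = 2(+2.25 − (+2.396))/0.0592 = −4.932.
The balanced reaction is Br2(l) + Mn(s) → 2 Br^-(aq) + Mn^2+(aq), so Q = [Br^-(aq)]^2·[Mn^2+(aq)].
Isolating [Br^-(aq)] in Q = 10^{−4.932} yields log [Br^-(aq)] = −1.803, i.e. 0.016 M.

0.016 M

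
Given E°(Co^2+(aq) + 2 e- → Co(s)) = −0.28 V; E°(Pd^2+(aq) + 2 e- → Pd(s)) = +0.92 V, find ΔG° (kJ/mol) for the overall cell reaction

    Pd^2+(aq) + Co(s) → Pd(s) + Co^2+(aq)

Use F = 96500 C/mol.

In the reaction as written Pd^2+(aq) is reduced, so the Pd²⁺/Pd couple is the cathode and Co²⁺/Co is the anode.
E°cell = +0.92 − (−0.28) = +1.20 V; balancing electrons gives n = 2.
ΔG° = −nFE°cell = −(2)(96500)(+1.20) J/mol = −232 kJ/mol.

−232 kJ/mol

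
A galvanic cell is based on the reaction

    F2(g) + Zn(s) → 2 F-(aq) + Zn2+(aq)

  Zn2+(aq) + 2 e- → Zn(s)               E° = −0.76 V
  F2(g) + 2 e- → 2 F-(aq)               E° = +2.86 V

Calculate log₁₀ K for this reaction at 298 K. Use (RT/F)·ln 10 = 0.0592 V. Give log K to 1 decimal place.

log K = 122.3

The F₂/F⁻ couple is reduced (cathode); E°cell = +2.86 − (−0.76) = +3.62 V with n = 2.
At equilibrium E = 0, so log K = nE°cell / 0.0592 = (2)(+3.62) / 0.0592 = 122.3.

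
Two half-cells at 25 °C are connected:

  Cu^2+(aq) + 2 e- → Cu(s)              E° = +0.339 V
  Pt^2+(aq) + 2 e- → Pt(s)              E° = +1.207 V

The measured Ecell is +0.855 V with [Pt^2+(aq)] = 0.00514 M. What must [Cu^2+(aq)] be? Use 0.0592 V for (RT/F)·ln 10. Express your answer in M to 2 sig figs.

The Pt²⁺/Pt couple has the larger reduction potential, so it is the cathode: E°cell = +1.207 − (+0.339) = +0.868 V and n = 2.
Since E = E° − (0.0592/n)·log Q, log Q = n(E° − E)/0.0592 = 0.439.
For Pt^2+(aq) + Cu(s) → Pt(s) + Cu^2+(aq), the reaction quotient is Q = [Cu^2+(aq)] / [Pt^2+(aq)].
Solving for the unknown gives log [Cu^2+(aq)] = −1.850, so [Cu^2+(aq)] ≈ 0.014 M.

0.014 M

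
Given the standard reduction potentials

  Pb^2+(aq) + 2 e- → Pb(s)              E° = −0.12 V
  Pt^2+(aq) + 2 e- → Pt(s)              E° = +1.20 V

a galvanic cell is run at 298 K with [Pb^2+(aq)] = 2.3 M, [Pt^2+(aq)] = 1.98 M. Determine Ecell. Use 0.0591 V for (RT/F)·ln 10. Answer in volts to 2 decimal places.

+1.32 V

Since E°(Pt²⁺/Pt) > E°(Pb²⁺/Pb), Pt²⁺/Pt serves as the cathode.
E°cell = E°cat − E°an = +1.20 − (−0.12) = +1.32 V; n = 2.
The balanced reaction is Pt^2+(aq) + Pb(s) → Pt(s) + Pb^2+(aq), so Q = [Pb^2+(aq)] / [Pt^2+(aq)] = 1.16 and log Q = 0.065.
Applying E = E° − (RT ln10/nF)·log Q gives +1.32 − (0.0591/2)(0.065) = +1.32 V.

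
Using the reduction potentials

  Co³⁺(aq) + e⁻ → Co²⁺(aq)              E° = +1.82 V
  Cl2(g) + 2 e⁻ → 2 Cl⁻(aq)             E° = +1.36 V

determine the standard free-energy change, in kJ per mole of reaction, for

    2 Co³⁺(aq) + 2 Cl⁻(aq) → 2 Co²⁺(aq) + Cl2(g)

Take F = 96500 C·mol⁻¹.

In the reaction as written Co³⁺(aq) is reduced, so the Co³⁺/Co²⁺ couple is the cathode and Cl₂/Cl⁻ is the anode.
E°cell = +1.82 − (+1.36) = +0.46 V; balancing electrons gives n = 2.
ΔG° = −nFE°cell = −(2)(96500)(+0.46) J/mol = −88.8 kJ/mol.

−88.8 kJ/mol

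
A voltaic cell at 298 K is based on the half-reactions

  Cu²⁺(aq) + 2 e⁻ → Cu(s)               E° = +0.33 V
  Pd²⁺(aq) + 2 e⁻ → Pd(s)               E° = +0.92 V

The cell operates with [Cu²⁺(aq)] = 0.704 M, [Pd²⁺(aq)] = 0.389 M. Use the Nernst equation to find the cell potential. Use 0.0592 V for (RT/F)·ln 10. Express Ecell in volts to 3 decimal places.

+0.582 V

Since E°(Pd²⁺/Pd) > E°(Cu²⁺/Cu), Pd²⁺/Pd serves as the cathode.
E°cell = E°cat − E°an = +0.92 − (+0.33) = +0.59 V; n = 2.
For the overall reaction Pd²⁺(aq) + Cu(s) → Pd(s) + Cu²⁺(aq), Q = [Cu²⁺(aq)] / [Pd²⁺(aq)] = 1.81, giving log Q = 0.258.
By the Nernst equation, E = +0.59 − (0.0592/2)·(0.258) = +0.582 V.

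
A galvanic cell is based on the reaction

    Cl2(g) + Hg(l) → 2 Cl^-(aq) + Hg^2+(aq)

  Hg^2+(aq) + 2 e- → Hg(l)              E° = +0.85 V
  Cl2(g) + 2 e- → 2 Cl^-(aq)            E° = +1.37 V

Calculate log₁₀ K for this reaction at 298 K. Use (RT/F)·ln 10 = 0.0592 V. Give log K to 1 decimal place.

The Cl₂/Cl⁻ couple is reduced (cathode); E°cell = +1.37 − (+0.85) = +0.52 V with n = 2.
At equilibrium E = 0, so log K = nE°cell / 0.0592 = (2)(+0.52) / 0.0592 = 17.6.

log K = 17.6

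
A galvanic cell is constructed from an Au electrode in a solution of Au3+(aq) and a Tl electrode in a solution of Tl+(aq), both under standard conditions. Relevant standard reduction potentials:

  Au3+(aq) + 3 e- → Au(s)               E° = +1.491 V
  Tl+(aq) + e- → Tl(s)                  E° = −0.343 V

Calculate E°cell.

+1.834 V

Of the two couples in this cell, the one with the more positive reduction potential is reduced at the cathode: here that is Au³⁺/Au (+1.491 V); Tl⁺/Tl (−0.343 V) is the anode.
E°cell = E°(cathode) − E°(anode) = +1.491 − (−0.343) = +1.834 V.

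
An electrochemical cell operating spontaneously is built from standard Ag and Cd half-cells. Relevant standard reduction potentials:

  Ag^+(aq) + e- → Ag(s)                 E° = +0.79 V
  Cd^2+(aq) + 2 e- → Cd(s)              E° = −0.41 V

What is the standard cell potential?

+1.20 V

Of the two couples in this cell, the one with the more positive reduction potential is reduced at the cathode: here that is Ag⁺/Ag (+0.79 V); Cd²⁺/Cd (−0.41 V) is the anode.
E°cell = E°(cathode) − E°(anode) = +0.79 − (−0.41) = +1.20 V.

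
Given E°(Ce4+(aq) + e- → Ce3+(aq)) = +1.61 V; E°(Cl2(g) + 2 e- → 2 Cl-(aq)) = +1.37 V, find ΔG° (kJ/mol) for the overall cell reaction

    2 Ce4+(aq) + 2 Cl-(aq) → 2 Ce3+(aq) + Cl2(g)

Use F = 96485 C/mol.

−46.3 kJ/mol

In the reaction as written Ce4+(aq) is reduced, so the Ce⁴⁺/Ce³⁺ couple is the cathode and Cl₂/Cl⁻ is the anode.
E°cell = +1.61 − (+1.37) = +0.24 V; balancing electrons gives n = 2.
ΔG° = −nFE°cell = −(2)(96485)(+0.24) J/mol = −46.3 kJ/mol.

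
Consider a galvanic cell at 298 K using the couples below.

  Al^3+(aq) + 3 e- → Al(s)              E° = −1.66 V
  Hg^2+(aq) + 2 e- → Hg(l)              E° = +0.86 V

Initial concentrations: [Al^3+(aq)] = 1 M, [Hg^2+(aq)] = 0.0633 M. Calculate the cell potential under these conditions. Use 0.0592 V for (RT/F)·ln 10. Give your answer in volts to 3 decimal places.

+2.485 V

The Hg²⁺/Hg couple has the more positive E°, so it is the cathode; Al³⁺/Al is the anode.
The standard potential is +0.86 − (−1.66) = +2.52 V and the balanced reaction transfers n = 6 electrons.
Balancing gives 3 Hg^2+(aq) + 2 Al(s) → 3 Hg(l) + 2 Al^3+(aq); hence Q = [Al^3+(aq)]^2 / [Hg^2+(aq)]^3 = 3.94×10^3 (log Q = 3.596).
E = E° − (0.0592/n)·log Q = +2.52 − (0.0592/6)(3.596) = +2.485 V.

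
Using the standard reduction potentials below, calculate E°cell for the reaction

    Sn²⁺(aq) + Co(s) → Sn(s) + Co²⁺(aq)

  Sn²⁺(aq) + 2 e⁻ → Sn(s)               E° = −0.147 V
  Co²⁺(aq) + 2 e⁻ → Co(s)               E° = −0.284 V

In the reaction as written, Sn²⁺(aq) is reduced (cathode) and Co²⁺(aq) is produced by oxidation at the anode.
E°cell = E°(cathode) − E°(anode) = −0.147 − (−0.284) = +0.137 V.

+0.137 V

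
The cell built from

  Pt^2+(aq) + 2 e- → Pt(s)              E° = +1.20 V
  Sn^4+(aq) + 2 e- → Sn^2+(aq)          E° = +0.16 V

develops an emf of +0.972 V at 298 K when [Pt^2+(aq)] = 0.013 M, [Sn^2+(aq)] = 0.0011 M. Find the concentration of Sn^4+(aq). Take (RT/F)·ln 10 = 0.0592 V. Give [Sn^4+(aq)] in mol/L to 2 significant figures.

The Pt²⁺/Pt couple has the larger reduction potential, so it is the cathode: E°cell = +1.20 − (+0.16) = +1.04 V and n = 2.
Since E = E° − (0.0592/n)·log Q, log Q = n(E° − E)/0.0592 = 2.297.
The balanced reaction is Pt^2+(aq) + Sn^2+(aq) → Pt(s) + Sn^4+(aq), so Q = [Sn^4+(aq)] / ([Pt^2+(aq)]·[Sn^2+(aq)]).
Solving for the unknown gives log [Sn^4+(aq)] = −2.548, so [Sn^4+(aq)] ≈ 0.0028 M.

0.0028 M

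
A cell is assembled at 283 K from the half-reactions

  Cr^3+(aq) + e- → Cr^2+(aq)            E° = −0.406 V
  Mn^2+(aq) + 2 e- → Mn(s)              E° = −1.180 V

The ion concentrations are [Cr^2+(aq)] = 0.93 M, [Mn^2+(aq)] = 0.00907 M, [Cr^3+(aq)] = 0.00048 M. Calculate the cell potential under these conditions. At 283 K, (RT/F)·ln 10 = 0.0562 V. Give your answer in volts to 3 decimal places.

+0.647 V

The Cr³⁺/Cr²⁺ couple has the more positive E°, so it is the cathode; Mn²⁺/Mn is the anode.
The standard potential is −0.406 − (−1.180) = +0.774 V and the balanced reaction transfers n = 2 electrons.
The balanced reaction is 2 Cr^3+(aq) + Mn(s) → 2 Cr^2+(aq) + Mn^2+(aq), so Q = ([Cr^2+(aq)]^2·[Mn^2+(aq)]) / [Cr^3+(aq)]^2 = 3.4×10^4 and log Q = 4.532.
Applying E = E° − (RT ln10/nF)·log Q gives +0.774 − (0.0562/2)(4.532) = +0.647 V.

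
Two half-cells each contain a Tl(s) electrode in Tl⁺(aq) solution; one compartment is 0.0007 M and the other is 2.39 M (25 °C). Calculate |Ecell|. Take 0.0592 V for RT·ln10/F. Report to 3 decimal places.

0.209 V

For a concentration cell E°cell = 0, since both electrodes use the same couple.
The compartment with the higher Tl⁺(aq) concentration (2.39 M) acts as the cathode; ions are reduced there and produced at the dilute (0.0007 M) anode.
With n = 1, Ecell = −(0.0592/1)·log([dilute]/[conc]) = −(0.0592/1)·log(0.0007/2.39) = +0.209 V.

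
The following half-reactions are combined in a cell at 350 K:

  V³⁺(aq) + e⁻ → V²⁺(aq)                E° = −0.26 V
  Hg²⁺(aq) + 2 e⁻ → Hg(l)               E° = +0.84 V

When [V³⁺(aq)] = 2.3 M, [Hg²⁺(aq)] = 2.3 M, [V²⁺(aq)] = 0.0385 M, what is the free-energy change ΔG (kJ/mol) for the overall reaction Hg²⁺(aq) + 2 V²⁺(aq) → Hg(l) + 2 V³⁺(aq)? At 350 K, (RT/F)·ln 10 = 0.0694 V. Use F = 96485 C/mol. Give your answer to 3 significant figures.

−191 kJ/mol

E°cell = +0.84 − (−0.26) = +1.10 V; the balanced reaction transfers n = 2 electrons.
Q = [V³⁺(aq)]^2 / ([Hg²⁺(aq)]·[V²⁺(aq)]^2) = 1.55×10^3, so log Q = 3.191 and E = +1.10 − (0.0694/2)(3.191) = +0.9893 V.
Finally ΔG = −nFE = −(2)(96485 C/mol)(+0.9893 V) = −191 kJ/mol.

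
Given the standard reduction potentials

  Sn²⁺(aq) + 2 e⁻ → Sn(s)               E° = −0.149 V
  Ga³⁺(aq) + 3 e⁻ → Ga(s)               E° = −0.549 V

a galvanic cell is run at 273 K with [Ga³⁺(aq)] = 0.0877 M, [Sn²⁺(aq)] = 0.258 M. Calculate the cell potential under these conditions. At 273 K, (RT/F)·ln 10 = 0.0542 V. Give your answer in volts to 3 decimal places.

Since E°(Sn²⁺/Sn) > E°(Ga³⁺/Ga), Sn²⁺/Sn serves as the cathode.
E°cell = −0.149 − (−0.549) = +0.400 V, with n = 6 electrons transferred.
For the overall reaction 3 Sn²⁺(aq) + 2 Ga(s) → 3 Sn(s) + 2 Ga³⁺(aq), Q = [Ga³⁺(aq)]^2 / [Sn²⁺(aq)]^3 = 0.448, giving log Q = −0.349.
By the Nernst equation, E = +0.400 − (0.0542/6)·(−0.349) = +0.403 V.

+0.403 V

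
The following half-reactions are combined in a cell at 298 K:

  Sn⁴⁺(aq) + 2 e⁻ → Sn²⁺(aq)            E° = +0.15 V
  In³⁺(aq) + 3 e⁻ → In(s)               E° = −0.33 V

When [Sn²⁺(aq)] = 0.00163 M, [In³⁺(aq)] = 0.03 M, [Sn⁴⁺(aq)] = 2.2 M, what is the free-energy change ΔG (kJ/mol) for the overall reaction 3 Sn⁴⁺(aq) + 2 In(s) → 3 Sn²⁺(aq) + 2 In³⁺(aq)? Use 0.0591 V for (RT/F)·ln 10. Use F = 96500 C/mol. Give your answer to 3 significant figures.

−349 kJ/mol

E°cell = +0.15 − (−0.33) = +0.48 V; the balanced reaction transfers n = 6 electrons.
Q = ([Sn²⁺(aq)]^3·[In³⁺(aq)]^2) / [Sn⁴⁺(aq)]^3 = 3.66×10^−13, so log Q = −12.436 and E = +0.48 − (0.0591/6)(−12.436) = +0.6025 V.
Then ΔG = −nFE = −6 × 96500 × +0.6025 J/mol = −349 kJ/mol.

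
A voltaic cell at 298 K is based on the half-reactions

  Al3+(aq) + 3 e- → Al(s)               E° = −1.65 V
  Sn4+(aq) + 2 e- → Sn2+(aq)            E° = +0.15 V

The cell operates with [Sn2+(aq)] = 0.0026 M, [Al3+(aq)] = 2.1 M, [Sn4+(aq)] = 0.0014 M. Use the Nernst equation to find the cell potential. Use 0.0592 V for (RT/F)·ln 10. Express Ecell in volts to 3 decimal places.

+1.786 V

Sn⁴⁺/Sn²⁺ is reduced (cathode, E° = +0.15 V) and Al³⁺/Al is oxidized (anode).
E°cell = +0.15 − (−1.65) = +1.80 V, with n = 6 electrons transferred.
The balanced reaction is 3 Sn4+(aq) + 2 Al(s) → 3 Sn2+(aq) + 2 Al3+(aq), so Q = ([Sn2+(aq)]^3·[Al3+(aq)]^2) / [Sn4+(aq)]^3 = 28.2 and log Q = 1.451.
E = E° − (0.0592/n)·log Q = +1.80 − (0.0592/6)(1.451) = +1.786 V.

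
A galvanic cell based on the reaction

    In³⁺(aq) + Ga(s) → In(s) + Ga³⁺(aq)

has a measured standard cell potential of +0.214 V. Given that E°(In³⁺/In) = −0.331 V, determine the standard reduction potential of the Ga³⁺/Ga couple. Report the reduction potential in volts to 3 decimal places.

In the reaction as written the In³⁺/In couple is reduced (cathode) and Ga³⁺/Ga is oxidized (anode), so E°cell = E°(In³⁺/In) − E°(Ga³⁺/Ga).
E°(Ga³⁺/Ga) = E°(cathode) − E°cell = −0.331 − (+0.214) = −0.545 V.

−0.545 V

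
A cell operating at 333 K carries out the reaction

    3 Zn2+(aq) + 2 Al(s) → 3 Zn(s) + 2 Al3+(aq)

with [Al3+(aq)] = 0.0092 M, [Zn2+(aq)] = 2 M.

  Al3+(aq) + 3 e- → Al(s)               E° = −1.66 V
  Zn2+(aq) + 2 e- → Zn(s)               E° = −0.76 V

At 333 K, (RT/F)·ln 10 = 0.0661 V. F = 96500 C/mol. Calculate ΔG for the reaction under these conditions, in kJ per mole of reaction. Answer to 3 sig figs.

−553 kJ/mol

With Zn²⁺/Zn reduced at the cathode, E°cell = −0.76 − (−1.66) = +0.90 V and n = 6.
Q = [Al3+(aq)]^2 / [Zn2+(aq)]^3 = 1.06×10^−5, so log Q = −4.976 and E = +0.90 − (0.0661/6)(−4.976) = +0.9548 V.
Then ΔG = −nFE = −6 × 96500 × +0.9548 J/mol = −553 kJ/mol.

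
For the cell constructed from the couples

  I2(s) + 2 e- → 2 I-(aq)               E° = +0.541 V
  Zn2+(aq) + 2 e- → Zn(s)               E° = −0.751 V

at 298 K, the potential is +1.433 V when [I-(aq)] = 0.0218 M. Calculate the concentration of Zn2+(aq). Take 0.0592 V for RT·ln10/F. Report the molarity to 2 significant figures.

0.036 M

The I₂/I⁻ couple has the larger reduction potential, so it is the cathode: E°cell = +0.541 − (−0.751) = +1.292 V and n = 2.
From the Nernst equation, log Q = n(E° − E)/0.0592 = 2·(+1.292 − (+1.433))/0.0592 = −4.764.
Balancing electrons gives I2(s) + Zn(s) → 2 I-(aq) + Zn2+(aq); thus Q = [I-(aq)]^2·[Zn2+(aq)].
Isolating [Zn2+(aq)] in Q = 10^{−4.764} yields log [Zn2+(aq)] = −1.441, i.e. 0.036 M.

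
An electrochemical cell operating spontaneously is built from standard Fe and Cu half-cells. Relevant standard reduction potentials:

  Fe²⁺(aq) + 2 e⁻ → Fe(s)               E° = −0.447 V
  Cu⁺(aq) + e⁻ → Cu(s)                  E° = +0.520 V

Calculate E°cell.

The Cu⁺/Cu couple has the higher E°, so Cu ion is reduced (cathode) and Fe is oxidized (anode).
E°cell = E°(cathode) − E°(anode) = +0.520 − (−0.447) = +0.967 V.

+0.967 V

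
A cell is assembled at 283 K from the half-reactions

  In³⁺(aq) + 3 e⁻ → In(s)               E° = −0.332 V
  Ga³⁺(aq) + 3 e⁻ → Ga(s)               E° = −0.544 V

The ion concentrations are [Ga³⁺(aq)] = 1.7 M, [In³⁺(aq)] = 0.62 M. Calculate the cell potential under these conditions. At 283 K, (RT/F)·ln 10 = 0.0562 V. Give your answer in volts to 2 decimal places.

In³⁺/In is reduced (cathode, E° = −0.332 V) and Ga³⁺/Ga is oxidized (anode).
E°cell = E°cat − E°an = −0.332 − (−0.544) = +0.212 V; n = 3.
Balancing gives In³⁺(aq) + Ga(s) → In(s) + Ga³⁺(aq); hence Q = [Ga³⁺(aq)] / [In³⁺(aq)] = 2.74 (log Q = 0.438).
E = E° − (0.0562/n)·log Q = +0.212 − (0.0562/3)(0.438) = +0.20 V.

+0.20 V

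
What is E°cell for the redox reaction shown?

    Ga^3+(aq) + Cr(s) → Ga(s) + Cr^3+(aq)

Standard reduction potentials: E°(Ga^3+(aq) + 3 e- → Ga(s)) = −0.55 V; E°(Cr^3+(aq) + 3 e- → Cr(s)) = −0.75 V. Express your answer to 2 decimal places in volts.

+0.20 V

In the reaction as written, Ga^3+(aq) is reduced (cathode) and Cr^3+(aq) is produced by oxidation at the anode.
E°cell = E°(cathode) − E°(anode) = −0.55 − (−0.75) = +0.20 V.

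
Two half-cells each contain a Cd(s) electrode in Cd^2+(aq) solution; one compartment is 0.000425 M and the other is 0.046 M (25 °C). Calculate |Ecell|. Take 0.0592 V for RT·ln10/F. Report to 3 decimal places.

0.060 V

For a concentration cell E°cell = 0, since both electrodes use the same couple.
The compartment with the higher Cd^2+(aq) concentration (0.046 M) acts as the cathode; ions are reduced there and produced at the dilute (0.000425 M) anode.
With n = 2, Ecell = −(0.0592/2)·log([dilute]/[conc]) = −(0.0592/2)·log(0.000425/0.046) = +0.060 V.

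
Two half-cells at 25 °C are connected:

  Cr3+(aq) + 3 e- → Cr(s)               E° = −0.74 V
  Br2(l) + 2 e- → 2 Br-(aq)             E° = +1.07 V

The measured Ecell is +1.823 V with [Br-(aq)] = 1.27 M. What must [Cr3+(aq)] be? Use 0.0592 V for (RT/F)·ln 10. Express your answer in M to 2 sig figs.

Br₂/Br⁻ is the cathode (higher E°); E°cell = +1.07 − (−0.74) = +1.81 V with n = 6.
Rearranging E = E° − (0.0592/n)·log Q gives log Q = 6(+1.81 − (+1.823))/0.0592 = −1.318.
For 3 Br2(l) + 2 Cr(s) → 6 Br-(aq) + 2 Cr3+(aq), the reaction quotient is Q = [Br-(aq)]^6·[Cr3+(aq)]^2.
Substituting the known concentrations and solving, log [Cr3+(aq)] = −0.970 and [Cr3+(aq)] = 0.11 M.

0.11 M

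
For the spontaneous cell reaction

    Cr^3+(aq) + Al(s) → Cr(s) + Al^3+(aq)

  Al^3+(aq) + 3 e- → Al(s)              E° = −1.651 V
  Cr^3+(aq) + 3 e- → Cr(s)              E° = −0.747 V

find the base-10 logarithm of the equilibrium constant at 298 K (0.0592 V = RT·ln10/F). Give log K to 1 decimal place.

log K = 45.8

The Cr³⁺/Cr couple is reduced (cathode); E°cell = −0.747 − (−1.651) = +0.904 V with n = 3.
At equilibrium E = 0, so log K = nE°cell / 0.0592 = (3)(+0.904) / 0.0592 = 45.8.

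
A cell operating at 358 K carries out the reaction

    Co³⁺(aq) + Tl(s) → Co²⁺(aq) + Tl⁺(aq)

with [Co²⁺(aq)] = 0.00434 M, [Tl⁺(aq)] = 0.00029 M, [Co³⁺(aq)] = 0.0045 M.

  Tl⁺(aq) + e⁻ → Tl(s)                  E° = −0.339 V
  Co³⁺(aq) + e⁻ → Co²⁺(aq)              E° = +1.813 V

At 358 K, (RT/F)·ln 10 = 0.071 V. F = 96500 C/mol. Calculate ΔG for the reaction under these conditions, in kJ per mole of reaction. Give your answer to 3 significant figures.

With Co³⁺/Co²⁺ reduced at the cathode, E°cell = +1.813 − (−0.339) = +2.152 V and n = 1.
Here Q = ([Co²⁺(aq)]·[Tl⁺(aq)]) / [Co³⁺(aq)] = 0.00028 (log Q = −3.553), giving E = +2.152 − (0.071/1)·(−3.553) = +2.4043 V.
Then ΔG = −nFE = −1 × 96500 × +2.4043 J/mol = −232 kJ/mol.

−232 kJ/mol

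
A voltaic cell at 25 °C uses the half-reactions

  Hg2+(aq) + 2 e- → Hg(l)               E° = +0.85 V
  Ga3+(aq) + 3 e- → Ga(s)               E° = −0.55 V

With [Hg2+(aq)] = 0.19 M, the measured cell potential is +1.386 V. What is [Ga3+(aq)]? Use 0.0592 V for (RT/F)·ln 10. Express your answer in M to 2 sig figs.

Hg²⁺/Hg is the cathode (higher E°); E°cell = +0.85 − (−0.55) = +1.40 V with n = 6.
Rearranging E = E° − (0.0592/n)·log Q gives log Q = 6(+1.40 − (+1.386))/0.0592 = 1.419.
Balancing electrons gives 3 Hg2+(aq) + 2 Ga(s) → 3 Hg(l) + 2 Ga3+(aq); thus Q = [Ga3+(aq)]^2 / [Hg2+(aq)]^3.
Isolating [Ga3+(aq)] in Q = 10^{1.419} yields log [Ga3+(aq)] = −0.372, i.e. 0.42 M.

0.42 M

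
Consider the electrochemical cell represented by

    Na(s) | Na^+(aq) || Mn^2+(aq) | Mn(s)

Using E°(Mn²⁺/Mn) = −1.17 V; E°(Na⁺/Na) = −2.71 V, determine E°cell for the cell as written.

By convention the left-hand electrode in cell notation is the anode (oxidation) and the right-hand electrode is the cathode (reduction).
E°cell = E°(right) − E°(left) = −1.17 − (−2.71) = +1.54 V.

+1.54 V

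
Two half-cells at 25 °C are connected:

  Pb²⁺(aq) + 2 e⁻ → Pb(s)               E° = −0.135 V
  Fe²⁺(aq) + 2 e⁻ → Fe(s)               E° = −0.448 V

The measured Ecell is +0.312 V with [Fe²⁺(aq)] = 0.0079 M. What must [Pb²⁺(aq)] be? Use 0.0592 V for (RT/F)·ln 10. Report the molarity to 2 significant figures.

With Pb²⁺/Pb at the cathode and Fe²⁺/Fe at the anode, E°cell = −0.135 − (−0.448) = +0.313 V (n = 2).
From the Nernst equation, log Q = n(E° − E)/0.0592 = 2·(+0.313 − (+0.312))/0.0592 = 0.034.
The balanced reaction is Pb²⁺(aq) + Fe(s) → Pb(s) + Fe²⁺(aq), so Q = [Fe²⁺(aq)] / [Pb²⁺(aq)].
Solving for the unknown gives log [Pb²⁺(aq)] = −2.136, so [Pb²⁺(aq)] ≈ 0.0073 M.

0.0073 M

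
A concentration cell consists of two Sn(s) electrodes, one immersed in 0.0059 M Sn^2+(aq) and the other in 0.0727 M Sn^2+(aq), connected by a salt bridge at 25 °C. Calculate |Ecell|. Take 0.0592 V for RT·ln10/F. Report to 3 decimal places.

0.032 V

For a concentration cell E°cell = 0, since both electrodes use the same couple.
The compartment with the higher Sn^2+(aq) concentration (0.0727 M) acts as the cathode; ions are reduced there and produced at the dilute (0.0059 M) anode.
With n = 2, Ecell = −(0.0592/2)·log([dilute]/[conc]) = −(0.0592/2)·log(0.0059/0.0727) = +0.032 V.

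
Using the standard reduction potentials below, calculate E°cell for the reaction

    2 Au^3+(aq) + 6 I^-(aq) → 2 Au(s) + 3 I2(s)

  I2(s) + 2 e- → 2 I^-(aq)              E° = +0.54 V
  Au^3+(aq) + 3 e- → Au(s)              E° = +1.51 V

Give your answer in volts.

+0.97 V

In the reaction as written, Au^3+(aq) is reduced (cathode) and I2(s) is produced by oxidation at the anode.
E°cell = E°(cathode) − E°(anode) = +1.51 − (+0.54) = +0.97 V.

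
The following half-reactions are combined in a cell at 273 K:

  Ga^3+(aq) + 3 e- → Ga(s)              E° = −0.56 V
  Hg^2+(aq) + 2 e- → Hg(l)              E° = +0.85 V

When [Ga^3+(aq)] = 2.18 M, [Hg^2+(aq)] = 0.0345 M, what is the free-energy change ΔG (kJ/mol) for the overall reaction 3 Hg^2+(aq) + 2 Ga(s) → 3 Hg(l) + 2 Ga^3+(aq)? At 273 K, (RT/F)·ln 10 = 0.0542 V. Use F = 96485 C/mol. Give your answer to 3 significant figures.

With Hg²⁺/Hg reduced at the cathode, E°cell = +0.85 − (−0.56) = +1.41 V and n = 6.
The reaction quotient is [Ga^3+(aq)]^2 / [Hg^2+(aq)]^3 = 1.16×10^5; by Nernst, E = +1.41 − (0.0542/6)(5.063) = +1.3643 V.
Finally ΔG = −nFE = −(6)(96485 C/mol)(+1.3643 V) = −790 kJ/mol.

−790 kJ/mol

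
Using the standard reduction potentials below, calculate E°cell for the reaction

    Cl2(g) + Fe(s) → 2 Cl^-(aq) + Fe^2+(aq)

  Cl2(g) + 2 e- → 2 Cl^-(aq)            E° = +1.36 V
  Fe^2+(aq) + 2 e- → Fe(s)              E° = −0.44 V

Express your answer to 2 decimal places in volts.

In the reaction as written, Cl2(g) is reduced (cathode) and Fe^2+(aq) is produced by oxidation at the anode.
E°cell = E°(cathode) − E°(anode) = +1.36 − (−0.44) = +1.80 V.

+1.80 V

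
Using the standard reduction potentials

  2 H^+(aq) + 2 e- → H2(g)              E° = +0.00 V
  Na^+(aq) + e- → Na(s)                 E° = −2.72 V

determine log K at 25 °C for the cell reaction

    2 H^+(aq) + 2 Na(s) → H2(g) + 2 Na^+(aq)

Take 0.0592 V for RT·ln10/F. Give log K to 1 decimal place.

log K = 91.9

The 2H⁺/H₂ couple is reduced (cathode); E°cell = +0.00 − (−2.72) = +2.72 V with n = 2.
At equilibrium E = 0, so log K = nE°cell / 0.0592 = (2)(+2.72) / 0.0592 = 91.9.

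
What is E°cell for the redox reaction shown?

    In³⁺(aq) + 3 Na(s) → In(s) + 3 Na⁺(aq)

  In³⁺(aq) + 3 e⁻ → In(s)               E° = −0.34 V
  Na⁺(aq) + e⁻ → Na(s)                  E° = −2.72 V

In the reaction as written, In³⁺(aq) is reduced (cathode) and Na⁺(aq) is produced by oxidation at the anode.
E°cell = E°(cathode) − E°(anode) = −0.34 − (−2.72) = +2.38 V.

+2.38 V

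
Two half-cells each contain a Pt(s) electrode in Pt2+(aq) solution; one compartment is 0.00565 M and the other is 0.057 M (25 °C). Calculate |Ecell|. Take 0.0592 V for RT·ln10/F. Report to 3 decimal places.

For a concentration cell E°cell = 0, since both electrodes use the same couple.
The compartment with the higher Pt2+(aq) concentration (0.057 M) acts as the cathode; ions are reduced there and produced at the dilute (0.00565 M) anode.
With n = 2, Ecell = −(0.0592/2)·log([dilute]/[conc]) = −(0.0592/2)·log(0.00565/0.057) = +0.030 V.

0.030 V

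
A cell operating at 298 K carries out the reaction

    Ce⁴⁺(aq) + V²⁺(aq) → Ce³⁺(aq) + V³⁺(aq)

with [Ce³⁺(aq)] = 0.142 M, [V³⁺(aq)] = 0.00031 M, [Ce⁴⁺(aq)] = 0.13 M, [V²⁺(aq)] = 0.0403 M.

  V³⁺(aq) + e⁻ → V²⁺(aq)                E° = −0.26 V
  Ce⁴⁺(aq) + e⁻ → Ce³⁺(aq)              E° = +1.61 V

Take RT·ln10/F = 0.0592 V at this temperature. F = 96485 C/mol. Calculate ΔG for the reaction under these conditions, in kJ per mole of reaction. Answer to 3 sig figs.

−192 kJ/mol

With Ce⁴⁺/Ce³⁺ reduced at the cathode, E°cell = +1.61 − (−0.26) = +1.87 V and n = 1.
Q = ([Ce³⁺(aq)]·[V³⁺(aq)]) / ([Ce⁴⁺(aq)]·[V²⁺(aq)]) = 0.0084, so log Q = −2.076 and E = +1.87 − (0.0592/1)(−2.076) = +1.9929 V.
Finally ΔG = −nFE = −(1)(96485 C/mol)(+1.9929 V) = −192 kJ/mol.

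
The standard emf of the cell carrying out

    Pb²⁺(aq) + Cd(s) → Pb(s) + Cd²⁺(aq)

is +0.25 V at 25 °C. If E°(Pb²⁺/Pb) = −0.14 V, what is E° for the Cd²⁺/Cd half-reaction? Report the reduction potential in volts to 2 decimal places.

In the reaction as written the Pb²⁺/Pb couple is reduced (cathode) and Cd²⁺/Cd is oxidized (anode), so E°cell = E°(Pb²⁺/Pb) − E°(Cd²⁺/Cd).
E°(Cd²⁺/Cd) = E°(cathode) − E°cell = −0.14 − (+0.25) = −0.39 V.

−0.39 V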